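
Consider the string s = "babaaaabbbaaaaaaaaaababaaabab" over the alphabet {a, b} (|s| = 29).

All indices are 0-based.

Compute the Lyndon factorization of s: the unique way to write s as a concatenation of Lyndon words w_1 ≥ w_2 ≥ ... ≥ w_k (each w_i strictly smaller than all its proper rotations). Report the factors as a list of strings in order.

["b", "ab", "aaaabbb", "aaaaaaaaaababaaabab"]

emit factor 1: 'b' (i=0, period=1)
emit factor 2: 'ab' (i=1, period=2)
emit factor 3: 'aaaabbb' (i=3, period=7)
emit factor 4: 'aaaaaaaaaababaaabab' (i=10, period=19)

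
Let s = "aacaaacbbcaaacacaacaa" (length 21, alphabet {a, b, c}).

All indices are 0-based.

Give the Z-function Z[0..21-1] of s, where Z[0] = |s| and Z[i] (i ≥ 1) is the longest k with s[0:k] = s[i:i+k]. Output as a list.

[21, 1, 0, 2, 3, 1, 0, 0, 0, 0, 2, 4, 1, 0, 1, 0, 5, 1, 0, 2, 1]

Z[0]=21
i=1: i≥r, start 0; Z[1]=1 scan→box=[1,2)
i=2: i≥r, start 0; Z[2]=0
i=3: i≥r, start 0; Z[3]=2 scan→box=[3,5)
i=4: min(r-i=1, Z[1]=1)=1; Z[4]=3 scan→box=[4,7)
i=5: min(r-i=2, Z[1]=1)=1; Z[5]=1
i=6: min(r-i=1, Z[2]=0)=0; Z[6]=0
i=7: i≥r, start 0; Z[7]=0
i=8: i≥r, start 0; Z[8]=0
i=9: i≥r, start 0; Z[9]=0
i=10: i≥r, start 0; Z[10]=2 scan→box=[10,12)
i=11: min(r-i=1, Z[1]=1)=1; Z[11]=4 scan→box=[11,15)
i=12: min(r-i=3, Z[1]=1)=1; Z[12]=1
i=13: min(r-i=2, Z[2]=0)=0; Z[13]=0
i=14: min(r-i=1, Z[3]=2)=1; Z[14]=1
i=15: i≥r, start 0; Z[15]=0
i=16: i≥r, start 0; Z[16]=5 scan→box=[16,21)
i=17: min(r-i=4, Z[1]=1)=1; Z[17]=1
i=18: min(r-i=3, Z[2]=0)=0; Z[18]=0
i=19: min(r-i=2, Z[3]=2)=2; Z[19]=2
i=20: min(r-i=1, Z[4]=3)=1; Z[20]=1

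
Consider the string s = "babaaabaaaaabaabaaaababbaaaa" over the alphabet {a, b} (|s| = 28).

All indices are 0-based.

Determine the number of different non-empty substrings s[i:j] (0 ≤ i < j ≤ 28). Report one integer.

310

rank→(start, suffix):
  0 → (27, 'a')
  1 → (26, 'aa')
  2 → (25, 'aaa')
  3 → (24, 'aaaa')
  4 → (7, 'aaaaabaabaaaababbaaaa')
  5 → (8, 'aaaabaabaaaababbaaaa')
  6 → (16, 'aaaababbaaaa')
  7 → (3, 'aaabaaaaabaabaaaababbaaaa')
  8 → (9, 'aaabaabaaaababbaaaa')
  9 → (17, 'aaababbaaaa')
  10 → (4, 'aabaaaaabaabaaaababbaaaa')
  11 → (13, 'aabaaaababbaaaa')
  12 → (10, 'aabaabaaaababbaaaa')
  13 → (18, 'aababbaaaa')
  14 → (5, 'abaaaaabaabaaaababbaaaa')
  15 → (14, 'abaaaababbaaaa')
  16 → (1, 'abaaabaaaaabaabaaaababbaaaa')
  17 → (11, 'abaabaaaababbaaaa')
  18 → (19, 'ababbaaaa')
  19 → (21, 'abbaaaa')
  20 → (23, 'baaaa')
  21 → (6, 'baaaaabaabaaaababbaaaa')
  22 → (15, 'baaaababbaaaa')
  23 → (2, 'baaabaaaaabaabaaaababbaaaa')
  24 → (12, 'baabaaaababbaaaa')
  25 → (0, 'babaaabaaaaabaabaaaababbaaaa')
  26 → (20, 'babbaaaa')
  27 → (22, 'bbaaaa')

SA = [27, 26, 25, 24, 7, 8, 16, 3, 9, 17, 4, 13, 10, 18, 5, 14, 1, 11, 19, 21, 23, 6, 15, 2, 12, 0, 20, 22]
[i] adj suffixes → lcp
  [1] 27/26 → 1 ('a')
  [2] 26/25 → 2 ('aa')
  [3] 25/24 → 3 ('aaa')
  [4] 24/7 → 4 ('aaaa')
  [5] 7/8 → 4 ('aaaa')
  [6] 8/16 → 6 ('aaaaba')
  [7] 16/3 → 3 ('aaa')
  [8] 3/9 → 6 ('aaabaa')
  [9] 9/17 → 5 ('aaaba')
  [10] 17/4 → 2 ('aa')
  [11] 4/13 → 7 ('aabaaaa')
  [12] 13/10 → 5 ('aabaa')
  [13] 10/18 → 4 ('aaba')
  [14] 18/5 → 1 ('a')
  [15] 5/14 → 6 ('abaaaa')
  [16] 14/1 → 5 ('abaaa')
  [17] 1/11 → 4 ('abaa')
  [18] 11/19 → 3 ('aba')
  [19] 19/21 → 2 ('ab')
  [20] 21/23 → 0 ('')
  [21] 23/6 → 5 ('baaaa')
  [22] 6/15 → 5 ('baaaa')
  [23] 15/2 → 4 ('baaa')
  [24] 2/12 → 3 ('baa')
  [25] 12/0 → 2 ('ba')
  [26] 0/20 → 3 ('bab')
  [27] 20/22 → 1 ('b')

n(n+1)/2 = 28·29/2 = 406
Σ LCP = 0 + 1 + 2 + 3 + 4 + 4 + 6 + 3 + 6 + 5 + 2 + 7 + 5 + 4 + 1 + 6 + 5 + 4 + 3 + 2 + 0 + 5 + 5 + 4 + 3 + 2 + 3 + 1 = 96
distinct = 406 − 96 = 310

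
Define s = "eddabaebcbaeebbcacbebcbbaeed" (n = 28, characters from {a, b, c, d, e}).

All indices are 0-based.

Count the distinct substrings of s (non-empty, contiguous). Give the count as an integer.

rank→(start, suffix):
  0 → (3, 'abaebcbaeebbcacbebcbbaeed')
  1 → (16, 'acbebcbbaeed')
  2 → (5, 'aebcbaeebbcacbebcbbaeed')
  3 → (10, 'aeebbcacbebcbbaeed')
  4 → (24, 'aeed')
  5 → (4, 'baebcbaeebbcacbebcbbaeed')
  6 → (9, 'baeebbcacbebcbbaeed')
  7 → (23, 'baeed')
  8 → (22, 'bbaeed')
  9 → (13, 'bbcacbebcbbaeed')
  10 → (14, 'bcacbebcbbaeed')
  11 → (7, 'bcbaeebbcacbebcbbaeed')
  12 → (20, 'bcbbaeed')
  13 → (18, 'bebcbbaeed')
  14 → (15, 'cacbebcbbaeed')
  15 → (8, 'cbaeebbcacbebcbbaeed')
  16 → (21, 'cbbaeed')
  17 → (17, 'cbebcbbaeed')
  18 → (27, 'd')
  19 → (2, 'dabaebcbaeebbcacbebcbbaeed')
  20 → (1, 'ddabaebcbaeebbcacbebcbbaeed')
  21 → (12, 'ebbcacbebcbbaeed')
  22 → (6, 'ebcbaeebbcacbebcbbaeed')
  23 → (19, 'ebcbbaeed')
  24 → (26, 'ed')
  25 → (0, 'eddabaebcbaeebbcacbebcbbaeed')
  26 → (11, 'eebbcacbebcbbaeed')
  27 → (25, 'eed')

SA = [3, 16, 5, 10, 24, 4, 9, 23, 22, 13, 14, 7, 20, 18, 15, 8, 21, 17, 27, 2, 1, 12, 6, 19, 26, 0, 11, 25]
rank  pair      lcp
   1  s[3:],s[16:]  1  'a'
   2  s[16:],s[5:]  1  'a'
   3  s[5:],s[10:]  2  'ae'
   4  s[10:],s[24:]  3  'aee'
   5  s[24:],s[4:]  0  ''
   6  s[4:],s[9:]  3  'bae'
   7  s[9:],s[23:]  4  'baee'
   8  s[23:],s[22:]  1  'b'
   9  s[22:],s[13:]  2  'bb'
  10  s[13:],s[14:]  1  'b'
  11  s[14:],s[7:]  2  'bc'
  12  s[7:],s[20:]  3  'bcb'
  13  s[20:],s[18:]  1  'b'
  14  s[18:],s[15:]  0  ''
  15  s[15:],s[8:]  1  'c'
  16  s[8:],s[21:]  2  'cb'
  17  s[21:],s[17:]  2  'cb'
  18  s[17:],s[27:]  0  ''
  19  s[27:],s[2:]  1  'd'
  20  s[2:],s[1:]  1  'd'
  21  s[1:],s[12:]  0  ''
  22  s[12:],s[6:]  2  'eb'
  23  s[6:],s[19:]  4  'ebcb'
  24  s[19:],s[26:]  1  'e'
  25  s[26:],s[0:]  2  'ed'
  26  s[0:],s[11:]  1  'e'
  27  s[11:],s[25:]  2  'ee'

n(n+1)/2 = 28·29/2 = 406
Σ LCP = 0 + 1 + 1 + 2 + 3 + 0 + 3 + 4 + 1 + 2 + 1 + 2 + 3 + 1 + 0 + 1 + 2 + 2 + 0 + 1 + 1 + 0 + 2 + 4 + 1 + 2 + 1 + 2 = 43
distinct = 406 − 43 = 363

363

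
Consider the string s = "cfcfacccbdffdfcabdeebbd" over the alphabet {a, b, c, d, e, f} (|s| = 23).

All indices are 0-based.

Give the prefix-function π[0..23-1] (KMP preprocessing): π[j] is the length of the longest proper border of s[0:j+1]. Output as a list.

π[0] = 0
j=1 s[j]='f': π[1]=0 (border '')
j=2 s[j]='c': π[2]=1 (border 'c')
j=3 s[j]='f': π[3]=2 (border 'cf')
j=4 s[j]='a': k: 2→0; π[4]=0 (border '')
j=5 s[j]='c': π[5]=1 (border 'c')
j=6 s[j]='c': k: 1→0; π[6]=1 (border 'c')
j=7 s[j]='c': k: 1→0; π[7]=1 (border 'c')
j=8 s[j]='b': k: 1→0; π[8]=0 (border '')
j=9 s[j]='d': π[9]=0 (border '')
j=10 s[j]='f': π[10]=0 (border '')
j=11 s[j]='f': π[11]=0 (border '')
j=12 s[j]='d': π[12]=0 (border '')
j=13 s[j]='f': π[13]=0 (border '')
j=14 s[j]='c': π[14]=1 (border 'c')
j=15 s[j]='a': k: 1→0; π[15]=0 (border '')
j=16 s[j]='b': π[16]=0 (border '')
j=17 s[j]='d': π[17]=0 (border '')
j=18 s[j]='e': π[18]=0 (border '')
j=19 s[j]='e': π[19]=0 (border '')
j=20 s[j]='b': π[20]=0 (border '')
j=21 s[j]='b': π[21]=0 (border '')
j=22 s[j]='d': π[22]=0 (border '')

[0, 0, 1, 2, 0, 1, 1, 1, 0, 0, 0, 0, 0, 0, 1, 0, 0, 0, 0, 0, 0, 0, 0]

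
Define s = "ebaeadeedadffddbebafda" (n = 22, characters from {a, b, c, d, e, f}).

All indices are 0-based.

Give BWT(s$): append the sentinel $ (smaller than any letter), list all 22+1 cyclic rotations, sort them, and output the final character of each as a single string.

rank  rotation                 last
    0  $ebaeadeedadffddbebafda  a
    1  a$ebaeadeedadffddbebafd  d
    2  adeedadffddbebafda$ebae  e
    3  adffddbebafda$ebaeadeed  d
    4  aeadeedadffddbebafda$eb  b
    5  afda$ebaeadeedadffddbeb  b
    6  baeadeedadffddbebafda$e  e
    7  bafda$ebaeadeedadffddbe  e
    8  bebafda$ebaeadeedadffdd  d
    9  da$ebaeadeedadffddbebaf  f
   10  dadffddbebafda$ebaeadee  e
   11  dbebafda$ebaeadeedadffd  d
   12  ddbebafda$ebaeadeedadff  f
   13  deedadffddbebafda$ebaea  a
   14  dffddbebafda$ebaeadeeda  a
   15  eadeedadffddbebafda$eba  a
   16  ebaeadeedadffddbebafda$  $
   17  ebafda$ebaeadeedadffddb  b
   18  edadffddbebafda$ebaeade  e
   19  eedadffddbebafda$ebaead  d
   20  fda$ebaeadeedadffddbeba  a
   21  fddbebafda$ebaeadeedadf  f
   22  ffddbebafda$ebaeadeedad  d

adedbbeedfedfaaa$bedafd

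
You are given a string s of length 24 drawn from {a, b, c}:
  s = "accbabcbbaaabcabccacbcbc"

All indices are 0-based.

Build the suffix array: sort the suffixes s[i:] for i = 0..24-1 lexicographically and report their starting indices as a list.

[9, 10, 11, 4, 14, 18, 0, 8, 3, 7, 22, 12, 5, 20, 15, 23, 13, 17, 2, 6, 21, 19, 16, 1]

sorted suffixes:
  #0 SA[0]=9  'aaabcabccacbcbc'
  #1 SA[1]=10  'aabcabccacbcbc'
  #2 SA[2]=11  'abcabccacbcbc'
  #3 SA[3]=4  'abcbbaaabcabccacbcbc'
  #4 SA[4]=14  'abccacbcbc'
  #5 SA[5]=18  'acbcbc'
  #6 SA[6]=0  'accbabcbbaaabcabccacbcbc'
  #7 SA[7]=8  'baaabcabccacbcbc'
  #8 SA[8]=3  'babcbbaaabcabccacbcbc'
  #9 SA[9]=7  'bbaaabcabccacbcbc'
  #10 SA[10]=22  'bc'
  #11 SA[11]=12  'bcabccacbcbc'
  #12 SA[12]=5  'bcbbaaabcabccacbcbc'
  #13 SA[13]=20  'bcbc'
  #14 SA[14]=15  'bccacbcbc'
  #15 SA[15]=23  'c'
  #16 SA[16]=13  'cabccacbcbc'
  #17 SA[17]=17  'cacbcbc'
  #18 SA[18]=2  'cbabcbbaaabcabccacbcbc'
  #19 SA[19]=6  'cbbaaabcabccacbcbc'
  #20 SA[20]=21  'cbc'
  #21 SA[21]=19  'cbcbc'
  #22 SA[22]=16  'ccacbcbc'
  #23 SA[23]=1  'ccbabcbbaaabcabccacbcbc'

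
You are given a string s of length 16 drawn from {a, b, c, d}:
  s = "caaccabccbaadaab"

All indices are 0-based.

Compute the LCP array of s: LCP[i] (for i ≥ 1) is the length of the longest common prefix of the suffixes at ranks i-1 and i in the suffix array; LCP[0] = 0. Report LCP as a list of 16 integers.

rank | idx | suffix
   0 |  13 | aab
   1 |   1 | aaccabccbaadaab
   2 |  10 | aadaab
   3 |  14 | ab
   4 |   5 | abccbaadaab
   5 |   2 | accabccbaadaab
   6 |  11 | adaab
   7 |  15 | b
   8 |   9 | baadaab
   9 |   6 | bccbaadaab
  10 |   0 | caaccabccbaadaab
  11 |   4 | cabccbaadaab
  12 |   8 | cbaadaab
  13 |   3 | ccabccbaadaab
  14 |   7 | ccbaadaab
  15 |  12 | daab

SA = [13, 1, 10, 14, 5, 2, 11, 15, 9, 6, 0, 4, 8, 3, 7, 12]
i: (SA[i-1],SA[i]) lcp shared
  1: (13,1) 2 'aa'
  2: (1,10) 2 'aa'
  3: (10,14) 1 'a'
  4: (14,5) 2 'ab'
  5: (5,2) 1 'a'
  6: (2,11) 1 'a'
  7: (11,15) 0 ''
  8: (15,9) 1 'b'
  9: (9,6) 1 'b'
  10: (6,0) 0 ''
  11: (0,4) 2 'ca'
  12: (4,8) 1 'c'
  13: (8,3) 1 'c'
  14: (3,7) 2 'cc'
  15: (7,12) 0 ''

[0, 2, 2, 1, 2, 1, 1, 0, 1, 1, 0, 2, 1, 1, 2, 0]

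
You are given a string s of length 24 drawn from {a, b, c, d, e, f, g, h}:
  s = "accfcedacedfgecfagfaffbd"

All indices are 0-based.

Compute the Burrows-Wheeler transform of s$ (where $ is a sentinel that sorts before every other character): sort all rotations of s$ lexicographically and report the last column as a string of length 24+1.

rank  rotation                   last
    0  $accfcedacedfgecfagfaffbd  d
    1  accfcedacedfgecfagfaffbd$  $
    2  acedfgecfagfaffbd$accfced  d
    3  affbd$accfcedacedfgecfagf  f
    4  agfaffbd$accfcedacedfgecf  f
    5  bd$accfcedacedfgecfagfaff  f
    6  ccfcedacedfgecfagfaffbd$a  a
    7  cedacedfgecfagfaffbd$accf  f
    8  cedfgecfagfaffbd$accfceda  a
    9  cfagfaffbd$accfcedacedfge  e
   10  cfcedacedfgecfagfaffbd$ac  c
   11  d$accfcedacedfgecfagfaffb  b
   12  dacedfgecfagfaffbd$accfce  e
   13  dfgecfagfaffbd$accfcedace  e
   14  ecfagfaffbd$accfcedacedfg  g
   15  edacedfgecfagfaffbd$accfc  c
   16  edfgecfagfaffbd$accfcedac  c
   17  faffbd$accfcedacedfgecfag  g
   18  fagfaffbd$accfcedacedfgec  c
   19  fbd$accfcedacedfgecfagfaf  f
   20  fcedacedfgecfagfaffbd$acc  c
   21  ffbd$accfcedacedfgecfagfa  a
   22  fgecfagfaffbd$accfcedaced  d
   23  gecfagfaffbd$accfcedacedf  f
   24  gfaffbd$accfcedacedfgecfa  a

d$dfffafaecbeegccgcfcadfa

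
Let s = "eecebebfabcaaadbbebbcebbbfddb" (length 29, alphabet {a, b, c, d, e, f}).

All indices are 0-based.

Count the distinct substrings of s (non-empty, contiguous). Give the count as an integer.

397

rank | idx | suffix
   0 |  11 | aaadbbebbcebbbfddb
   1 |  12 | aadbbebbcebbbfddb
   2 |   8 | abcaaadbbebbcebbbfddb
   3 |  13 | adbbebbcebbbfddb
   4 |  28 | b
   5 |  22 | bbbfddb
   6 |  18 | bbcebbbfddb
   7 |  15 | bbebbcebbbfddb
   8 |  23 | bbfddb
   9 |   9 | bcaaadbbebbcebbbfddb
  10 |  19 | bcebbbfddb
  11 |  16 | bebbcebbbfddb
  12 |   4 | bebfabcaaadbbebbcebbbfddb
  13 |   6 | bfabcaaadbbebbcebbbfddb
  14 |  24 | bfddb
  15 |  10 | caaadbbebbcebbbfddb
  16 |  20 | cebbbfddb
  17 |   2 | cebebfabcaaadbbebbcebbbfddb
  18 |  27 | db
  19 |  14 | dbbebbcebbbfddb
  20 |  26 | ddb
  21 |  21 | ebbbfddb
  22 |  17 | ebbcebbbfddb
  23 |   3 | ebebfabcaaadbbebbcebbbfddb
  24 |   5 | ebfabcaaadbbebbcebbbfddb
  25 |   1 | ecebebfabcaaadbbebbcebbbfddb
  26 |   0 | eecebebfabcaaadbbebbcebbbfddb
  27 |   7 | fabcaaadbbebbcebbbfddb
  28 |  25 | fddb

SA = [11, 12, 8, 13, 28, 22, 18, 15, 23, 9, 19, 16, 4, 6, 24, 10, 20, 2, 27, 14, 26, 21, 17, 3, 5, 1, 0, 7, 25]
rank  pair      lcp
   1  s[11:],s[12:]  2  'aa'
   2  s[12:],s[8:]  1  'a'
   3  s[8:],s[13:]  1  'a'
   4  s[13:],s[28:]  0  ''
   5  s[28:],s[22:]  1  'b'
   6  s[22:],s[18:]  2  'bb'
   7  s[18:],s[15:]  2  'bb'
   8  s[15:],s[23:]  2  'bb'
   9  s[23:],s[9:]  1  'b'
  10  s[9:],s[19:]  2  'bc'
  11  s[19:],s[16:]  1  'b'
  12  s[16:],s[4:]  3  'beb'
  13  s[4:],s[6:]  1  'b'
  14  s[6:],s[24:]  2  'bf'
  15  s[24:],s[10:]  0  ''
  16  s[10:],s[20:]  1  'c'
  17  s[20:],s[2:]  3  'ceb'
  18  s[2:],s[27:]  0  ''
  19  s[27:],s[14:]  2  'db'
  20  s[14:],s[26:]  1  'd'
  21  s[26:],s[21:]  0  ''
  22  s[21:],s[17:]  3  'ebb'
  23  s[17:],s[3:]  2  'eb'
  24  s[3:],s[5:]  2  'eb'
  25  s[5:],s[1:]  1  'e'
  26  s[1:],s[0:]  1  'e'
  27  s[0:],s[7:]  0  ''
  28  s[7:],s[25:]  1  'f'

n(n+1)/2 = 29·30/2 = 435
Σ LCP = 0 + 2 + 1 + 1 + 0 + 1 + 2 + 2 + 2 + 1 + 2 + 1 + 3 + 1 + 2 + 0 + 1 + 3 + 0 + 2 + 1 + 0 + 3 + 2 + 2 + 1 + 1 + 0 + 1 = 38
distinct = 435 − 38 = 397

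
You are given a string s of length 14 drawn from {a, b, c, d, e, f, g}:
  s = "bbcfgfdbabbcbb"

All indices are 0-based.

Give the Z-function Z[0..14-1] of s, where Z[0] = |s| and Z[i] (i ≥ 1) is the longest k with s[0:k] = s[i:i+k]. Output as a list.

[14, 1, 0, 0, 0, 0, 0, 1, 0, 3, 1, 0, 2, 1]

Z[0]=14
i=1: fresh scan; Z[1]=1 grow→box=[1,2)
i=2: fresh scan; Z[2]=0
i=3: fresh scan; Z[3]=0
i=4: fresh scan; Z[4]=0
i=5: fresh scan; Z[5]=0
i=6: fresh scan; Z[6]=0
i=7: fresh scan; Z[7]=1 grow→box=[7,8)
i=8: fresh scan; Z[8]=0
i=9: fresh scan; Z[9]=3 grow→box=[9,12)
i=10: min(r-i=2, Z[1]=1)=1; Z[10]=1
i=11: min(r-i=1, Z[2]=0)=0; Z[11]=0
i=12: fresh scan; Z[12]=2 grow→box=[12,14)
i=13: min(r-i=1, Z[1]=1)=1; Z[13]=1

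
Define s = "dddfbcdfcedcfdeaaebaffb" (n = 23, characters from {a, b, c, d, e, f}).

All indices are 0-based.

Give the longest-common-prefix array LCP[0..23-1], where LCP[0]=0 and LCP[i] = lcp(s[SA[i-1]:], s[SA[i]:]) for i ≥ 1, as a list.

sorted suffixes:
  #0 SA[0]=15  'aaebaffb'
  #1 SA[1]=16  'aebaffb'
  #2 SA[2]=19  'affb'
  #3 SA[3]=22  'b'
  #4 SA[4]=18  'baffb'
  #5 SA[5]=4  'bcdfcedcfdeaaebaffb'
  #6 SA[6]=5  'cdfcedcfdeaaebaffb'
  #7 SA[7]=8  'cedcfdeaaebaffb'
  #8 SA[8]=11  'cfdeaaebaffb'
  #9 SA[9]=10  'dcfdeaaebaffb'
  #10 SA[10]=0  'dddfbcdfcedcfdeaaebaffb'
  #11 SA[11]=1  'ddfbcdfcedcfdeaaebaffb'
  #12 SA[12]=13  'deaaebaffb'
  #13 SA[13]=2  'dfbcdfcedcfdeaaebaffb'
  #14 SA[14]=6  'dfcedcfdeaaebaffb'
  #15 SA[15]=14  'eaaebaffb'
  #16 SA[16]=17  'ebaffb'
  #17 SA[17]=9  'edcfdeaaebaffb'
  #18 SA[18]=21  'fb'
  #19 SA[19]=3  'fbcdfcedcfdeaaebaffb'
  #20 SA[20]=7  'fcedcfdeaaebaffb'
  #21 SA[21]=12  'fdeaaebaffb'
  #22 SA[22]=20  'ffb'

SA = [15, 16, 19, 22, 18, 4, 5, 8, 11, 10, 0, 1, 13, 2, 6, 14, 17, 9, 21, 3, 7, 12, 20]
i: (SA[i-1],SA[i]) lcp shared
  1: (15,16) 1 'a'
  2: (16,19) 1 'a'
  3: (19,22) 0 ''
  4: (22,18) 1 'b'
  5: (18,4) 1 'b'
  6: (4,5) 0 ''
  7: (5,8) 1 'c'
  8: (8,11) 1 'c'
  9: (11,10) 0 ''
  10: (10,0) 1 'd'
  11: (0,1) 2 'dd'
  12: (1,13) 1 'd'
  13: (13,2) 1 'd'
  14: (2,6) 2 'df'
  15: (6,14) 0 ''
  16: (14,17) 1 'e'
  17: (17,9) 1 'e'
  18: (9,21) 0 ''
  19: (21,3) 2 'fb'
  20: (3,7) 1 'f'
  21: (7,12) 1 'f'
  22: (12,20) 1 'f'

[0, 1, 1, 0, 1, 1, 0, 1, 1, 0, 1, 2, 1, 1, 2, 0, 1, 1, 0, 2, 1, 1, 1]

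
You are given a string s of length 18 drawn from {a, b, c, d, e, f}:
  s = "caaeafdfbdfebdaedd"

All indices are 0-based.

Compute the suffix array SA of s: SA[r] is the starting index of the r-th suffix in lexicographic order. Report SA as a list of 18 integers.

rank | idx | suffix
   0 |   1 | aaeafdfbdfebdaedd
   1 |   2 | aeafdfbdfebdaedd
   2 |  14 | aedd
   3 |   4 | afdfbdfebdaedd
   4 |  12 | bdaedd
   5 |   8 | bdfebdaedd
   6 |   0 | caaeafdfbdfebdaedd
   7 |  17 | d
   8 |  13 | daedd
   9 |  16 | dd
  10 |   6 | dfbdfebdaedd
  11 |   9 | dfebdaedd
  12 |   3 | eafdfbdfebdaedd
  13 |  11 | ebdaedd
  14 |  15 | edd
  15 |   7 | fbdfebdaedd
  16 |   5 | fdfbdfebdaedd
  17 |  10 | febdaedd

[1, 2, 14, 4, 12, 8, 0, 17, 13, 16, 6, 9, 3, 11, 15, 7, 5, 10]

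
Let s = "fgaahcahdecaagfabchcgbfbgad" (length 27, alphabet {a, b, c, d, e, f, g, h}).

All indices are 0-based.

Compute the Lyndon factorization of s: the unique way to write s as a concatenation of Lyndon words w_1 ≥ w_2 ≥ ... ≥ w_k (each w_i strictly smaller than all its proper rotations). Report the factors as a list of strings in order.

["fg", "aahcahdec", "aagfabchcgbfbgad"]

emit factor 1: 'fg' (i=0, period=2)
emit factor 2: 'aahcahdec' (i=2, period=9)
emit factor 3: 'aagfabchcgbfbgad' (i=11, period=16)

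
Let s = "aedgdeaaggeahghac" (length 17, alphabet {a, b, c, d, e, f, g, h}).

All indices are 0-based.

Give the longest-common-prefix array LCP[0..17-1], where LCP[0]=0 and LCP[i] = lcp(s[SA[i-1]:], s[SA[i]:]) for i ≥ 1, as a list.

[0, 1, 1, 1, 1, 0, 0, 1, 0, 2, 1, 0, 1, 1, 1, 0, 1]

rank | idx | suffix
   0 |   6 | aaggeahghac
   1 |  15 | ac
   2 |   0 | aedgdeaaggeahghac
   3 |   7 | aggeahghac
   4 |  11 | ahghac
   5 |  16 | c
   6 |   4 | deaaggeahghac
   7 |   2 | dgdeaaggeahghac
   8 |   5 | eaaggeahghac
   9 |  10 | eahghac
  10 |   1 | edgdeaaggeahghac
  11 |   3 | gdeaaggeahghac
  12 |   9 | geahghac
  13 |   8 | ggeahghac
  14 |  13 | ghac
  15 |  14 | hac
  16 |  12 | hghac

SA = [6, 15, 0, 7, 11, 16, 4, 2, 5, 10, 1, 3, 9, 8, 13, 14, 12]
[i] adj suffixes → lcp
  [1] 6/15 → 1 ('a')
  [2] 15/0 → 1 ('a')
  [3] 0/7 → 1 ('a')
  [4] 7/11 → 1 ('a')
  [5] 11/16 → 0 ('')
  [6] 16/4 → 0 ('')
  [7] 4/2 → 1 ('d')
  [8] 2/5 → 0 ('')
  [9] 5/10 → 2 ('ea')
  [10] 10/1 → 1 ('e')
  [11] 1/3 → 0 ('')
  [12] 3/9 → 1 ('g')
  [13] 9/8 → 1 ('g')
  [14] 8/13 → 1 ('g')
  [15] 13/14 → 0 ('')
  [16] 14/12 → 1 ('h')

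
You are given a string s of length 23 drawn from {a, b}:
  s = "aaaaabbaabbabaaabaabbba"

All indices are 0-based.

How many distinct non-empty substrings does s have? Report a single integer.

sorted suffixes:
  #0 SA[0]=22  'a'
  #1 SA[1]=0  'aaaaabbaabbabaaabaabbba'
  #2 SA[2]=1  'aaaabbaabbabaaabaabbba'
  #3 SA[3]=13  'aaabaabbba'
  #4 SA[4]=2  'aaabbaabbabaaabaabbba'
  #5 SA[5]=14  'aabaabbba'
  #6 SA[6]=3  'aabbaabbabaaabaabbba'
  #7 SA[7]=7  'aabbabaaabaabbba'
  #8 SA[8]=17  'aabbba'
  #9 SA[9]=11  'abaaabaabbba'
  #10 SA[10]=15  'abaabbba'
  #11 SA[11]=4  'abbaabbabaaabaabbba'
  #12 SA[12]=8  'abbabaaabaabbba'
  #13 SA[13]=18  'abbba'
  #14 SA[14]=21  'ba'
  #15 SA[15]=12  'baaabaabbba'
  #16 SA[16]=6  'baabbabaaabaabbba'
  #17 SA[17]=16  'baabbba'
  #18 SA[18]=10  'babaaabaabbba'
  #19 SA[19]=20  'bba'
  #20 SA[20]=5  'bbaabbabaaabaabbba'
  #21 SA[21]=9  'bbabaaabaabbba'
  #22 SA[22]=19  'bbba'

SA = [22, 0, 1, 13, 2, 14, 3, 7, 17, 11, 15, 4, 8, 18, 21, 12, 6, 16, 10, 20, 5, 9, 19]
rank  pair      lcp
   1  s[22:],s[0:]  1  'a'
   2  s[0:],s[1:]  4  'aaaa'
   3  s[1:],s[13:]  3  'aaa'
   4  s[13:],s[2:]  4  'aaab'
   5  s[2:],s[14:]  2  'aa'
   6  s[14:],s[3:]  3  'aab'
   7  s[3:],s[7:]  5  'aabba'
   8  s[7:],s[17:]  4  'aabb'
   9  s[17:],s[11:]  1  'a'
  10  s[11:],s[15:]  4  'abaa'
  11  s[15:],s[4:]  2  'ab'
  12  s[4:],s[8:]  4  'abba'
  13  s[8:],s[18:]  3  'abb'
  14  s[18:],s[21:]  0  ''
  15  s[21:],s[12:]  2  'ba'
  16  s[12:],s[6:]  3  'baa'
  17  s[6:],s[16:]  5  'baabb'
  18  s[16:],s[10:]  2  'ba'
  19  s[10:],s[20:]  1  'b'
  20  s[20:],s[5:]  3  'bba'
  21  s[5:],s[9:]  3  'bba'
  22  s[9:],s[19:]  2  'bb'

n(n+1)/2 = 23·24/2 = 276
Σ LCP = 0 + 1 + 4 + 3 + 4 + 2 + 3 + 5 + 4 + 1 + 4 + 2 + 4 + 3 + 0 + 2 + 3 + 5 + 2 + 1 + 3 + 3 + 2 = 61
distinct = 276 − 61 = 215

215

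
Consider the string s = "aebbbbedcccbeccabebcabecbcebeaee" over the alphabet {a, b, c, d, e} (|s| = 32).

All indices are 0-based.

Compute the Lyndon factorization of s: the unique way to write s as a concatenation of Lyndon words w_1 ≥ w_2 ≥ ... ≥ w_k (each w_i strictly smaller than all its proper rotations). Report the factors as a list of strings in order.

["aebbbbedcccbecc", "abebcabecbcebeaee"]

emit factor 1: 'aebbbbedcccbecc' (i=0, period=15)
emit factor 2: 'abebcabecbcebeaee' (i=15, period=17)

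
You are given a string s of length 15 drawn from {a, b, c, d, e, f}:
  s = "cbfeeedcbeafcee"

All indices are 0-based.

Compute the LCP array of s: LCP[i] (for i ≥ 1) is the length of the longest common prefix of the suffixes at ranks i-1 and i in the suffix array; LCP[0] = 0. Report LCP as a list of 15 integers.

rank→(start, suffix):
  0 → (10, 'afcee')
  1 → (8, 'beafcee')
  2 → (1, 'bfeeedcbeafcee')
  3 → (7, 'cbeafcee')
  4 → (0, 'cbfeeedcbeafcee')
  5 → (12, 'cee')
  6 → (6, 'dcbeafcee')
  7 → (14, 'e')
  8 → (9, 'eafcee')
  9 → (5, 'edcbeafcee')
  10 → (13, 'ee')
  11 → (4, 'eedcbeafcee')
  12 → (3, 'eeedcbeafcee')
  13 → (11, 'fcee')
  14 → (2, 'feeedcbeafcee')

SA = [10, 8, 1, 7, 0, 12, 6, 14, 9, 5, 13, 4, 3, 11, 2]
[i] adj suffixes → lcp
  [1] 10/8 → 0 ('')
  [2] 8/1 → 1 ('b')
  [3] 1/7 → 0 ('')
  [4] 7/0 → 2 ('cb')
  [5] 0/12 → 1 ('c')
  [6] 12/6 → 0 ('')
  [7] 6/14 → 0 ('')
  [8] 14/9 → 1 ('e')
  [9] 9/5 → 1 ('e')
  [10] 5/13 → 1 ('e')
  [11] 13/4 → 2 ('ee')
  [12] 4/3 → 2 ('ee')
  [13] 3/11 → 0 ('')
  [14] 11/2 → 1 ('f')

[0, 0, 1, 0, 2, 1, 0, 0, 1, 1, 1, 2, 2, 0, 1]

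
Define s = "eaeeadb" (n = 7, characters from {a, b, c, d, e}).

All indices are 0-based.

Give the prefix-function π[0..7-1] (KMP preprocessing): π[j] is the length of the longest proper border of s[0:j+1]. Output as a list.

[0, 0, 1, 1, 2, 0, 0]

π[0] = 0
j=1 s[j]='a': π[1]=0 (border '')
j=2 s[j]='e': π[2]=1 (border 'e')
j=3 s[j]='e': k: 1→0; π[3]=1 (border 'e')
j=4 s[j]='a': π[4]=2 (border 'ea')
j=5 s[j]='d': k: 2→0; π[5]=0 (border '')
j=6 s[j]='b': π[6]=0 (border '')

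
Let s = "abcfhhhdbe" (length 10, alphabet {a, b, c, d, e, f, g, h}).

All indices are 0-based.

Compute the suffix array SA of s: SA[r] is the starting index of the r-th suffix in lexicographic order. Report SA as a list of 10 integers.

rank→(start, suffix):
  0 → (0, 'abcfhhhdbe')
  1 → (1, 'bcfhhhdbe')
  2 → (8, 'be')
  3 → (2, 'cfhhhdbe')
  4 → (7, 'dbe')
  5 → (9, 'e')
  6 → (3, 'fhhhdbe')
  7 → (6, 'hdbe')
  8 → (5, 'hhdbe')
  9 → (4, 'hhhdbe')

[0, 1, 8, 2, 7, 9, 3, 6, 5, 4]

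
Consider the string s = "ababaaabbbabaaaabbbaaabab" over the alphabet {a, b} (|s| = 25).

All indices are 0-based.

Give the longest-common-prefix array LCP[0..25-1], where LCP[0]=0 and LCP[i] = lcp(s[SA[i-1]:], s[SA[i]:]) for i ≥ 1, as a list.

[0, 3, 4, 7, 2, 3, 6, 1, 2, 5, 3, 4, 2, 5, 0, 1, 4, 5, 2, 3, 6, 1, 3, 2, 4]

sorted suffixes:
  #0 SA[0]=12  'aaaabbbaaabab'
  #1 SA[1]=19  'aaabab'
  #2 SA[2]=13  'aaabbbaaabab'
  #3 SA[3]=4  'aaabbbabaaaabbbaaabab'
  #4 SA[4]=20  'aabab'
  #5 SA[5]=14  'aabbbaaabab'
  #6 SA[6]=5  'aabbbabaaaabbbaaabab'
  #7 SA[7]=23  'ab'
  #8 SA[8]=10  'abaaaabbbaaabab'
  #9 SA[9]=2  'abaaabbbabaaaabbbaaabab'
  #10 SA[10]=21  'abab'
  #11 SA[11]=0  'ababaaabbbabaaaabbbaaabab'
  #12 SA[12]=15  'abbbaaabab'
  #13 SA[13]=6  'abbbabaaaabbbaaabab'
  #14 SA[14]=24  'b'
  #15 SA[15]=11  'baaaabbbaaabab'
  #16 SA[16]=18  'baaabab'
  #17 SA[17]=3  'baaabbbabaaaabbbaaabab'
  #18 SA[18]=22  'bab'
  #19 SA[19]=9  'babaaaabbbaaabab'
  #20 SA[20]=1  'babaaabbbabaaaabbbaaabab'
  #21 SA[21]=17  'bbaaabab'
  #22 SA[22]=8  'bbabaaaabbbaaabab'
  #23 SA[23]=16  'bbbaaabab'
  #24 SA[24]=7  'bbbabaaaabbbaaabab'

SA = [12, 19, 13, 4, 20, 14, 5, 23, 10, 2, 21, 0, 15, 6, 24, 11, 18, 3, 22, 9, 1, 17, 8, 16, 7]
[i] adj suffixes → lcp
  [1] 12/19 → 3 ('aaa')
  [2] 19/13 → 4 ('aaab')
  [3] 13/4 → 7 ('aaabbba')
  [4] 4/20 → 2 ('aa')
  [5] 20/14 → 3 ('aab')
  [6] 14/5 → 6 ('aabbba')
  [7] 5/23 → 1 ('a')
  [8] 23/10 → 2 ('ab')
  [9] 10/2 → 5 ('abaaa')
  [10] 2/21 → 3 ('aba')
  [11] 21/0 → 4 ('abab')
  [12] 0/15 → 2 ('ab')
  [13] 15/6 → 5 ('abbba')
  [14] 6/24 → 0 ('')
  [15] 24/11 → 1 ('b')
  [16] 11/18 → 4 ('baaa')
  [17] 18/3 → 5 ('baaab')
  [18] 3/22 → 2 ('ba')
  [19] 22/9 → 3 ('bab')
  [20] 9/1 → 6 ('babaaa')
  [21] 1/17 → 1 ('b')
  [22] 17/8 → 3 ('bba')
  [23] 8/16 → 2 ('bb')
  [24] 16/7 → 4 ('bbba')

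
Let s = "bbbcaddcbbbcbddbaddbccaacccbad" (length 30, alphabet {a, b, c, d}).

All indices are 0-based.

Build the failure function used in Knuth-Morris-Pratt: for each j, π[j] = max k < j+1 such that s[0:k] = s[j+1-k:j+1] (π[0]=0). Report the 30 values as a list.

[0, 1, 2, 0, 0, 0, 0, 0, 1, 2, 3, 4, 1, 0, 0, 1, 0, 0, 0, 1, 0, 0, 0, 0, 0, 0, 0, 1, 0, 0]

π[0] = 0
j=1 s[j]='b': π[1]=1 (border 'b')
j=2 s[j]='b': π[2]=2 (border 'bb')
j=3 s[j]='c': k: 2→1→0; π[3]=0 (border '')
j=4 s[j]='a': π[4]=0 (border '')
j=5 s[j]='d': π[5]=0 (border '')
j=6 s[j]='d': π[6]=0 (border '')
j=7 s[j]='c': π[7]=0 (border '')
j=8 s[j]='b': π[8]=1 (border 'b')
j=9 s[j]='b': π[9]=2 (border 'bb')
j=10 s[j]='b': π[10]=3 (border 'bbb')
j=11 s[j]='c': π[11]=4 (border 'bbbc')
j=12 s[j]='b': k: 4→0; π[12]=1 (border 'b')
j=13 s[j]='d': k: 1→0; π[13]=0 (border '')
j=14 s[j]='d': π[14]=0 (border '')
j=15 s[j]='b': π[15]=1 (border 'b')
j=16 s[j]='a': k: 1→0; π[16]=0 (border '')
j=17 s[j]='d': π[17]=0 (border '')
j=18 s[j]='d': π[18]=0 (border '')
j=19 s[j]='b': π[19]=1 (border 'b')
j=20 s[j]='c': k: 1→0; π[20]=0 (border '')
j=21 s[j]='c': π[21]=0 (border '')
j=22 s[j]='a': π[22]=0 (border '')
j=23 s[j]='a': π[23]=0 (border '')
j=24 s[j]='c': π[24]=0 (border '')
j=25 s[j]='c': π[25]=0 (border '')
j=26 s[j]='c': π[26]=0 (border '')
j=27 s[j]='b': π[27]=1 (border 'b')
j=28 s[j]='a': k: 1→0; π[28]=0 (border '')
j=29 s[j]='d': π[29]=0 (border '')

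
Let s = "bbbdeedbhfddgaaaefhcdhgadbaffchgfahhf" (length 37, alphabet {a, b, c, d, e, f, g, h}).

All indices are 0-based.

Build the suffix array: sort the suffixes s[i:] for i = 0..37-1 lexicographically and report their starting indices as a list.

[13, 14, 23, 15, 26, 33, 25, 0, 1, 2, 7, 19, 29, 24, 6, 10, 3, 11, 20, 5, 4, 16, 36, 32, 28, 9, 27, 17, 12, 22, 31, 18, 35, 8, 21, 30, 34]

rank→(start, suffix):
  0 → (13, 'aaaefhcdhgadbaffchgfahhf')
  1 → (14, 'aaefhcdhgadbaffchgfahhf')
  2 → (23, 'adbaffchgfahhf')
  3 → (15, 'aefhcdhgadbaffchgfahhf')
  4 → (26, 'affchgfahhf')
  5 → (33, 'ahhf')
  6 → (25, 'baffchgfahhf')
  7 → (0, 'bbbdeedbhfddgaaaefhcdhgadbaffchgfahhf')
  8 → (1, 'bbdeedbhfddgaaaefhcdhgadbaffchgfahhf')
  9 → (2, 'bdeedbhfddgaaaefhcdhgadbaffchgfahhf')
  10 → (7, 'bhfddgaaaefhcdhgadbaffchgfahhf')
  11 → (19, 'cdhgadbaffchgfahhf')
  12 → (29, 'chgfahhf')
  13 → (24, 'dbaffchgfahhf')
  14 → (6, 'dbhfddgaaaefhcdhgadbaffchgfahhf')
  15 → (10, 'ddgaaaefhcdhgadbaffchgfahhf')
  16 → (3, 'deedbhfddgaaaefhcdhgadbaffchgfahhf')
  17 → (11, 'dgaaaefhcdhgadbaffchgfahhf')
  18 → (20, 'dhgadbaffchgfahhf')
  19 → (5, 'edbhfddgaaaefhcdhgadbaffchgfahhf')
  20 → (4, 'eedbhfddgaaaefhcdhgadbaffchgfahhf')
  21 → (16, 'efhcdhgadbaffchgfahhf')
  22 → (36, 'f')
  23 → (32, 'fahhf')
  24 → (28, 'fchgfahhf')
  25 → (9, 'fddgaaaefhcdhgadbaffchgfahhf')
  26 → (27, 'ffchgfahhf')
  27 → (17, 'fhcdhgadbaffchgfahhf')
  28 → (12, 'gaaaefhcdhgadbaffchgfahhf')
  29 → (22, 'gadbaffchgfahhf')
  30 → (31, 'gfahhf')
  31 → (18, 'hcdhgadbaffchgfahhf')
  32 → (35, 'hf')
  33 → (8, 'hfddgaaaefhcdhgadbaffchgfahhf')
  34 → (21, 'hgadbaffchgfahhf')
  35 → (30, 'hgfahhf')
  36 → (34, 'hhf')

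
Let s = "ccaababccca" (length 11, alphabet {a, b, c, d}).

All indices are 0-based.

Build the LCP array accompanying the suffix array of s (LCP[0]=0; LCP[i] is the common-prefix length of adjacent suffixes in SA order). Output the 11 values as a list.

rank→(start, suffix):
  0 → (10, 'a')
  1 → (2, 'aababccca')
  2 → (3, 'ababccca')
  3 → (5, 'abccca')
  4 → (4, 'babccca')
  5 → (6, 'bccca')
  6 → (9, 'ca')
  7 → (1, 'caababccca')
  8 → (8, 'cca')
  9 → (0, 'ccaababccca')
  10 → (7, 'ccca')

SA = [10, 2, 3, 5, 4, 6, 9, 1, 8, 0, 7]
rank  pair      lcp
   1  s[10:],s[2:]  1  'a'
   2  s[2:],s[3:]  1  'a'
   3  s[3:],s[5:]  2  'ab'
   4  s[5:],s[4:]  0  ''
   5  s[4:],s[6:]  1  'b'
   6  s[6:],s[9:]  0  ''
   7  s[9:],s[1:]  2  'ca'
   8  s[1:],s[8:]  1  'c'
   9  s[8:],s[0:]  3  'cca'
  10  s[0:],s[7:]  2  'cc'

[0, 1, 1, 2, 0, 1, 0, 2, 1, 3, 2]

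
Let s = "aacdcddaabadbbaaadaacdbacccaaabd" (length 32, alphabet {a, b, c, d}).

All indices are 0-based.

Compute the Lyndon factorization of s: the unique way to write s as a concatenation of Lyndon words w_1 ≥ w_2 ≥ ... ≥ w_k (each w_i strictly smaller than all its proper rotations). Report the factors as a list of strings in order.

["aacdcdd", "aabadbb", "aaadaacdbaccc", "aaabd"]

emit factor 1: 'aacdcdd' (i=0, period=7)
emit factor 2: 'aabadbb' (i=7, period=7)
emit factor 3: 'aaadaacdbaccc' (i=14, period=13)
emit factor 4: 'aaabd' (i=27, period=5)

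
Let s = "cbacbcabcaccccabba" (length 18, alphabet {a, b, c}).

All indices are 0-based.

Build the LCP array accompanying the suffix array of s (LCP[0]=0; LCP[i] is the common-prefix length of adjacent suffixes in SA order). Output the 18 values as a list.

rank | idx | suffix
   0 |  17 | a
   1 |  14 | abba
   2 |   6 | abcaccccabba
   3 |   2 | acbcabcaccccabba
   4 |   9 | accccabba
   5 |  16 | ba
   6 |   1 | bacbcabcaccccabba
   7 |  15 | bba
   8 |   4 | bcabcaccccabba
   9 |   7 | bcaccccabba
  10 |  13 | cabba
  11 |   5 | cabcaccccabba
  12 |   8 | caccccabba
  13 |   0 | cbacbcabcaccccabba
  14 |   3 | cbcabcaccccabba
  15 |  12 | ccabba
  16 |  11 | cccabba
  17 |  10 | ccccabba

SA = [17, 14, 6, 2, 9, 16, 1, 15, 4, 7, 13, 5, 8, 0, 3, 12, 11, 10]
[i] adj suffixes → lcp
  [1] 17/14 → 1 ('a')
  [2] 14/6 → 2 ('ab')
  [3] 6/2 → 1 ('a')
  [4] 2/9 → 2 ('ac')
  [5] 9/16 → 0 ('')
  [6] 16/1 → 2 ('ba')
  [7] 1/15 → 1 ('b')
  [8] 15/4 → 1 ('b')
  [9] 4/7 → 3 ('bca')
  [10] 7/13 → 0 ('')
  [11] 13/5 → 3 ('cab')
  [12] 5/8 → 2 ('ca')
  [13] 8/0 → 1 ('c')
  [14] 0/3 → 2 ('cb')
  [15] 3/12 → 1 ('c')
  [16] 12/11 → 2 ('cc')
  [17] 11/10 → 3 ('ccc')

[0, 1, 2, 1, 2, 0, 2, 1, 1, 3, 0, 3, 2, 1, 2, 1, 2, 3]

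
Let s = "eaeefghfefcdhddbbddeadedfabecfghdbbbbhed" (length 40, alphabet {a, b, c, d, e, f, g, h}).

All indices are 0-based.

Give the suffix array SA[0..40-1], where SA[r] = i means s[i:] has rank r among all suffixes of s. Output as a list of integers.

[25, 20, 1, 33, 34, 15, 35, 16, 26, 36, 10, 28, 39, 32, 14, 13, 17, 18, 21, 23, 11, 19, 0, 27, 38, 22, 2, 8, 3, 24, 9, 7, 29, 4, 30, 5, 31, 12, 37, 6]

sorted suffixes:
  #0 SA[0]=25  'abecfghdbbbbhed'
  #1 SA[1]=20  'adedfabecfghdbbbbhed'
  #2 SA[2]=1  'aeefghfefcdhddbbddeadedfabecfghdbbbbhed'
  #3 SA[3]=33  'bbbbhed'
  #4 SA[4]=34  'bbbhed'
  #5 SA[5]=15  'bbddeadedfabecfghdbbbbhed'
  #6 SA[6]=35  'bbhed'
  #7 SA[7]=16  'bddeadedfabecfghdbbbbhed'
  #8 SA[8]=26  'becfghdbbbbhed'
  #9 SA[9]=36  'bhed'
  #10 SA[10]=10  'cdhddbbddeadedfabecfghdbbbbhed'
  #11 SA[11]=28  'cfghdbbbbhed'
  #12 SA[12]=39  'd'
  #13 SA[13]=32  'dbbbbhed'
  #14 SA[14]=14  'dbbddeadedfabecfghdbbbbhed'
  #15 SA[15]=13  'ddbbddeadedfabecfghdbbbbhed'
  #16 SA[16]=17  'ddeadedfabecfghdbbbbhed'
  #17 SA[17]=18  'deadedfabecfghdbbbbhed'
  #18 SA[18]=21  'dedfabecfghdbbbbhed'
  #19 SA[19]=23  'dfabecfghdbbbbhed'
  #20 SA[20]=11  'dhddbbddeadedfabecfghdbbbbhed'
  #21 SA[21]=19  'eadedfabecfghdbbbbhed'
  #22 SA[22]=0  'eaeefghfefcdhddbbddeadedfabecfghdbbbbhed'
  #23 SA[23]=27  'ecfghdbbbbhed'
  #24 SA[24]=38  'ed'
  #25 SA[25]=22  'edfabecfghdbbbbhed'
  #26 SA[26]=2  'eefghfefcdhddbbddeadedfabecfghdbbbbhed'
  #27 SA[27]=8  'efcdhddbbddeadedfabecfghdbbbbhed'
  #28 SA[28]=3  'efghfefcdhddbbddeadedfabecfghdbbbbhed'
  #29 SA[29]=24  'fabecfghdbbbbhed'
  #30 SA[30]=9  'fcdhddbbddeadedfabecfghdbbbbhed'
  #31 SA[31]=7  'fefcdhddbbddeadedfabecfghdbbbbhed'
  #32 SA[32]=29  'fghdbbbbhed'
  #33 SA[33]=4  'fghfefcdhddbbddeadedfabecfghdbbbbhed'
  #34 SA[34]=30  'ghdbbbbhed'
  #35 SA[35]=5  'ghfefcdhddbbddeadedfabecfghdbbbbhed'
  #36 SA[36]=31  'hdbbbbhed'
  #37 SA[37]=12  'hddbbddeadedfabecfghdbbbbhed'
  #38 SA[38]=37  'hed'
  #39 SA[39]=6  'hfefcdhddbbddeadedfabecfghdbbbbhed'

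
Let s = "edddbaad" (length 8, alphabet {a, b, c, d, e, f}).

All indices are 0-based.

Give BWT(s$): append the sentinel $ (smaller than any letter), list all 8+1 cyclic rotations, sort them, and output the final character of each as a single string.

dbadadde$

rank  rotation   last
    0  $edddbaad  d
    1  aad$edddb  b
    2  ad$edddba  a
    3  baad$eddd  d
    4  d$edddbaa  a
    5  dbaad$edd  d
    6  ddbaad$ed  d
    7  dddbaad$e  e
    8  edddbaad$  $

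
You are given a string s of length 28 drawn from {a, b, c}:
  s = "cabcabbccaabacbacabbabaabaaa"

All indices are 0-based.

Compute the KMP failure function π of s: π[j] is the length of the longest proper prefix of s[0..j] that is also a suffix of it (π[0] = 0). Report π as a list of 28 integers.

π[0] = 0
j=1 s[j]='a': π[1]=0 (border '')
j=2 s[j]='b': π[2]=0 (border '')
j=3 s[j]='c': π[3]=1 (border 'c')
j=4 s[j]='a': π[4]=2 (border 'ca')
j=5 s[j]='b': π[5]=3 (border 'cab')
j=6 s[j]='b': k: 3→0; π[6]=0 (border '')
j=7 s[j]='c': π[7]=1 (border 'c')
j=8 s[j]='c': k: 1→0; π[8]=1 (border 'c')
j=9 s[j]='a': π[9]=2 (border 'ca')
j=10 s[j]='a': k: 2→0; π[10]=0 (border '')
j=11 s[j]='b': π[11]=0 (border '')
j=12 s[j]='a': π[12]=0 (border '')
j=13 s[j]='c': π[13]=1 (border 'c')
j=14 s[j]='b': k: 1→0; π[14]=0 (border '')
j=15 s[j]='a': π[15]=0 (border '')
j=16 s[j]='c': π[16]=1 (border 'c')
j=17 s[j]='a': π[17]=2 (border 'ca')
j=18 s[j]='b': π[18]=3 (border 'cab')
j=19 s[j]='b': k: 3→0; π[19]=0 (border '')
j=20 s[j]='a': π[20]=0 (border '')
j=21 s[j]='b': π[21]=0 (border '')
j=22 s[j]='a': π[22]=0 (border '')
j=23 s[j]='a': π[23]=0 (border '')
j=24 s[j]='b': π[24]=0 (border '')
j=25 s[j]='a': π[25]=0 (border '')
j=26 s[j]='a': π[26]=0 (border '')
j=27 s[j]='a': π[27]=0 (border '')

[0, 0, 0, 1, 2, 3, 0, 1, 1, 2, 0, 0, 0, 1, 0, 0, 1, 2, 3, 0, 0, 0, 0, 0, 0, 0, 0, 0]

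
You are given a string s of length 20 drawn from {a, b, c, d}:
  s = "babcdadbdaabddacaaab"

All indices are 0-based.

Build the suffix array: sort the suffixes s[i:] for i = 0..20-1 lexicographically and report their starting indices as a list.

sorted suffixes:
  #0 SA[0]=16  'aaab'
  #1 SA[1]=17  'aab'
  #2 SA[2]=9  'aabddacaaab'
  #3 SA[3]=18  'ab'
  #4 SA[4]=1  'abcdadbdaabddacaaab'
  #5 SA[5]=10  'abddacaaab'
  #6 SA[6]=14  'acaaab'
  #7 SA[7]=5  'adbdaabddacaaab'
  #8 SA[8]=19  'b'
  #9 SA[9]=0  'babcdadbdaabddacaaab'
  #10 SA[10]=2  'bcdadbdaabddacaaab'
  #11 SA[11]=7  'bdaabddacaaab'
  #12 SA[12]=11  'bddacaaab'
  #13 SA[13]=15  'caaab'
  #14 SA[14]=3  'cdadbdaabddacaaab'
  #15 SA[15]=8  'daabddacaaab'
  #16 SA[16]=13  'dacaaab'
  #17 SA[17]=4  'dadbdaabddacaaab'
  #18 SA[18]=6  'dbdaabddacaaab'
  #19 SA[19]=12  'ddacaaab'

[16, 17, 9, 18, 1, 10, 14, 5, 19, 0, 2, 7, 11, 15, 3, 8, 13, 4, 6, 12]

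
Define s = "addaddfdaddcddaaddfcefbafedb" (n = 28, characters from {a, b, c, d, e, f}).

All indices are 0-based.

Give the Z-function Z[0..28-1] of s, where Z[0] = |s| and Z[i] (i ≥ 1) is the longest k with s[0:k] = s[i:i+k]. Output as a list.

[28, 0, 0, 3, 0, 0, 0, 0, 3, 0, 0, 0, 0, 0, 1, 3, 0, 0, 0, 0, 0, 0, 0, 1, 0, 0, 0, 0]

Z[0]=28
i=1: i≥r, start 0; Z[1]=0
i=2: i≥r, start 0; Z[2]=0
i=3: i≥r, start 0; Z[3]=3 extend→box=[3,6)
i=4: min(r-i=2, Z[1]=0)=0; Z[4]=0
i=5: min(r-i=1, Z[2]=0)=0; Z[5]=0
i=6: i≥r, start 0; Z[6]=0
i=7: i≥r, start 0; Z[7]=0
i=8: i≥r, start 0; Z[8]=3 extend→box=[8,11)
i=9: min(r-i=2, Z[1]=0)=0; Z[9]=0
i=10: min(r-i=1, Z[2]=0)=0; Z[10]=0
i=11: i≥r, start 0; Z[11]=0
i=12: i≥r, start 0; Z[12]=0
i=13: i≥r, start 0; Z[13]=0
i=14: i≥r, start 0; Z[14]=1 extend→box=[14,15)
i=15: i≥r, start 0; Z[15]=3 extend→box=[15,18)
i=16: min(r-i=2, Z[1]=0)=0; Z[16]=0
i=17: min(r-i=1, Z[2]=0)=0; Z[17]=0
i=18: i≥r, start 0; Z[18]=0
i=19: i≥r, start 0; Z[19]=0
i=20: i≥r, start 0; Z[20]=0
i=21: i≥r, start 0; Z[21]=0
i=22: i≥r, start 0; Z[22]=0
i=23: i≥r, start 0; Z[23]=1 extend→box=[23,24)
i=24: i≥r, start 0; Z[24]=0
i=25: i≥r, start 0; Z[25]=0
i=26: i≥r, start 0; Z[26]=0
i=27: i≥r, start 0; Z[27]=0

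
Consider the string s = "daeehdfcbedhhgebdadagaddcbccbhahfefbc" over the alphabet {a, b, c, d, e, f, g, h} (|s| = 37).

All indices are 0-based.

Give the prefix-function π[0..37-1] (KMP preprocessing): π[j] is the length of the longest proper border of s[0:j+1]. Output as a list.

π[0] = 0
j=1 s[j]='a': π[1]=0 (border '')
j=2 s[j]='e': π[2]=0 (border '')
j=3 s[j]='e': π[3]=0 (border '')
j=4 s[j]='h': π[4]=0 (border '')
j=5 s[j]='d': π[5]=1 (border 'd')
j=6 s[j]='f': k: 1→0; π[6]=0 (border '')
j=7 s[j]='c': π[7]=0 (border '')
j=8 s[j]='b': π[8]=0 (border '')
j=9 s[j]='e': π[9]=0 (border '')
j=10 s[j]='d': π[10]=1 (border 'd')
j=11 s[j]='h': k: 1→0; π[11]=0 (border '')
j=12 s[j]='h': π[12]=0 (border '')
j=13 s[j]='g': π[13]=0 (border '')
j=14 s[j]='e': π[14]=0 (border '')
j=15 s[j]='b': π[15]=0 (border '')
j=16 s[j]='d': π[16]=1 (border 'd')
j=17 s[j]='a': π[17]=2 (border 'da')
j=18 s[j]='d': k: 2→0; π[18]=1 (border 'd')
j=19 s[j]='a': π[19]=2 (border 'da')
j=20 s[j]='g': k: 2→0; π[20]=0 (border '')
j=21 s[j]='a': π[21]=0 (border '')
j=22 s[j]='d': π[22]=1 (border 'd')
j=23 s[j]='d': k: 1→0; π[23]=1 (border 'd')
j=24 s[j]='c': k: 1→0; π[24]=0 (border '')
j=25 s[j]='b': π[25]=0 (border '')
j=26 s[j]='c': π[26]=0 (border '')
j=27 s[j]='c': π[27]=0 (border '')
j=28 s[j]='b': π[28]=0 (border '')
j=29 s[j]='h': π[29]=0 (border '')
j=30 s[j]='a': π[30]=0 (border '')
j=31 s[j]='h': π[31]=0 (border '')
j=32 s[j]='f': π[32]=0 (border '')
j=33 s[j]='e': π[33]=0 (border '')
j=34 s[j]='f': π[34]=0 (border '')
j=35 s[j]='b': π[35]=0 (border '')
j=36 s[j]='c': π[36]=0 (border '')

[0, 0, 0, 0, 0, 1, 0, 0, 0, 0, 1, 0, 0, 0, 0, 0, 1, 2, 1, 2, 0, 0, 1, 1, 0, 0, 0, 0, 0, 0, 0, 0, 0, 0, 0, 0, 0]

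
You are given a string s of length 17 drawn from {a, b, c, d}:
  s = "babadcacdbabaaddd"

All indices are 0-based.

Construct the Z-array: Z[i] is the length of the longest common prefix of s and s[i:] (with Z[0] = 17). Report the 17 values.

Z[0]=17
i=1: fresh scan; Z[1]=0
i=2: fresh scan; Z[2]=2 grow→box=[2,4)
i=3: min(r-i=1, Z[1]=0)=0; Z[3]=0
i=4: fresh scan; Z[4]=0
i=5: fresh scan; Z[5]=0
i=6: fresh scan; Z[6]=0
i=7: fresh scan; Z[7]=0
i=8: fresh scan; Z[8]=0
i=9: fresh scan; Z[9]=4 grow→box=[9,13)
i=10: min(r-i=3, Z[1]=0)=0; Z[10]=0
i=11: min(r-i=2, Z[2]=2)=2; Z[11]=2
i=12: min(r-i=1, Z[3]=0)=0; Z[12]=0
i=13: fresh scan; Z[13]=0
i=14: fresh scan; Z[14]=0
i=15: fresh scan; Z[15]=0
i=16: fresh scan; Z[16]=0

[17, 0, 2, 0, 0, 0, 0, 0, 0, 4, 0, 2, 0, 0, 0, 0, 0]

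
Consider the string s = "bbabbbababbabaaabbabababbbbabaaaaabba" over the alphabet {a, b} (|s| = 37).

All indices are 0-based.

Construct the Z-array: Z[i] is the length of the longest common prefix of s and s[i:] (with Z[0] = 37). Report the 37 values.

[37, 1, 0, 2, 4, 1, 0, 1, 0, 4, 1, 0, 1, 0, 0, 0, 4, 1, 0, 1, 0, 1, 0, 2, 2, 4, 1, 0, 1, 0, 0, 0, 0, 0, 3, 1, 0]

Z[0]=37
i=1: i≥r, start 0; Z[1]=1 extend→box=[1,2)
i=2: i≥r, start 0; Z[2]=0
i=3: i≥r, start 0; Z[3]=2 extend→box=[3,5)
i=4: min(r-i=1, Z[1]=1)=1; Z[4]=4 extend→box=[4,8)
i=5: min(r-i=3, Z[1]=1)=1; Z[5]=1
i=6: min(r-i=2, Z[2]=0)=0; Z[6]=0
i=7: min(r-i=1, Z[3]=2)=1; Z[7]=1
i=8: i≥r, start 0; Z[8]=0
i=9: i≥r, start 0; Z[9]=4 extend→box=[9,13)
i=10: min(r-i=3, Z[1]=1)=1; Z[10]=1
i=11: min(r-i=2, Z[2]=0)=0; Z[11]=0
i=12: min(r-i=1, Z[3]=2)=1; Z[12]=1
i=13: i≥r, start 0; Z[13]=0
i=14: i≥r, start 0; Z[14]=0
i=15: i≥r, start 0; Z[15]=0
i=16: i≥r, start 0; Z[16]=4 extend→box=[16,20)
i=17: min(r-i=3, Z[1]=1)=1; Z[17]=1
i=18: min(r-i=2, Z[2]=0)=0; Z[18]=0
i=19: min(r-i=1, Z[3]=2)=1; Z[19]=1
i=20: i≥r, start 0; Z[20]=0
i=21: i≥r, start 0; Z[21]=1 extend→box=[21,22)
i=22: i≥r, start 0; Z[22]=0
i=23: i≥r, start 0; Z[23]=2 extend→box=[23,25)
i=24: min(r-i=1, Z[1]=1)=1; Z[24]=2 extend→box=[24,26)
i=25: min(r-i=1, Z[1]=1)=1; Z[25]=4 extend→box=[25,29)
i=26: min(r-i=3, Z[1]=1)=1; Z[26]=1
i=27: min(r-i=2, Z[2]=0)=0; Z[27]=0
i=28: min(r-i=1, Z[3]=2)=1; Z[28]=1
i=29: i≥r, start 0; Z[29]=0
i=30: i≥r, start 0; Z[30]=0
i=31: i≥r, start 0; Z[31]=0
i=32: i≥r, start 0; Z[32]=0
i=33: i≥r, start 0; Z[33]=0
i=34: i≥r, start 0; Z[34]=3 extend→box=[34,37)
i=35: min(r-i=2, Z[1]=1)=1; Z[35]=1
i=36: min(r-i=1, Z[2]=0)=0; Z[36]=0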